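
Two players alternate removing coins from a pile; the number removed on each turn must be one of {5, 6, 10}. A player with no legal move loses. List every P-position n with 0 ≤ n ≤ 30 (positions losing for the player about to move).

0, 1, 2, 3, 4, 15, 16, 17, 18, 19, 30

G(0) = 0
G(1) = mex{} = 0
G(2) = mex{} = 0
G(3) = mex{} = 0
G(4) = mex{} = 0
G(5) = mex{0} = 1
G(6) = mex{0,0} = 1
G(7) = mex{0,0} = 1
G(8) = mex{0,0} = 1
G(9) = mex{0,0} = 1
G(10) = mex{1,0,0} = 2
G(11) = mex{1,1,0} = 2
G(12) = mex{1,1,0} = 2
G(13) = mex{1,1,0} = 2
G(14) = mex{1,1,0} = 2
G(15) = mex{2,1,1} = 0
G(16) = mex{2,2,1} = 0
G(17) = mex{2,2,1} = 0
G(18) = mex{2,2,1} = 0
G(19) = mex{2,2,1} = 0
G(20) = mex{0,2,2} = 1
G(21) = mex{0,0,2} = 1
G(22) = mex{0,0,2} = 1
G(23) = mex{0,0,2} = 1
G(24) = mex{0,0,2} = 1
G(25) = mex{1,0,0} = 2
G(26) = mex{1,1,0} = 2
G(27) = mex{1,1,0} = 2
G(28) = mex{1,1,0} = 2
G(29) = mex{1,1,0} = 2
G(30) = mex{2,1,1} = 0
P-positions are exactly the n with G(n) = 0.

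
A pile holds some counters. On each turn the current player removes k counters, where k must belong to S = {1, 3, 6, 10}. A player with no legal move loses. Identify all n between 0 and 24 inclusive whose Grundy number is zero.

0, 2, 4, 9, 11, 13, 18, 20, 22

G(0) = 0
G(1) = mex{0} = 1
G(2) = mex{1} = 0
G(3) = mex{0,0} = 1
G(4) = mex{1,1} = 0
G(5) = mex{0,0} = 1
G(6) = mex{1,1,0} = 2
G(7) = mex{2,0,1} = 3
G(8) = mex{3,1,0} = 2
G(9) = mex{2,2,1} = 0
G(10) = mex{0,3,0,0} = 1
G(11) = mex{1,2,1,1} = 0
G(12) = mex{0,0,2,0} = 1
G(13) = mex{1,1,3,1} = 0
G(14) = mex{0,0,2,0} = 1
G(15) = mex{1,1,0,1} = 2
G(16) = mex{2,0,1,2} = 3
G(17) = mex{3,1,0,3} = 2
G(18) = mex{2,2,1,2} = 0
G(19) = mex{0,3,0,0} = 1
G(20) = mex{1,2,1,1} = 0
G(21) = mex{0,0,2,0} = 1
G(22) = mex{1,1,3,1} = 0
G(23) = mex{0,0,2,0} = 1
G(24) = mex{1,1,0,1} = 2
P-positions are exactly the n with G(n) = 0.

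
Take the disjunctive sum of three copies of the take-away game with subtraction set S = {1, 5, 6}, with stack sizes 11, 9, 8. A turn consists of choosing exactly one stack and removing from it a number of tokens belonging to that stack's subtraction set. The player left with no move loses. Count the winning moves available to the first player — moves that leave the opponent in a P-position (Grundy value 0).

3

All stacks use S = {1, 5, 6}:
n :  0  1  2  3  4  5  6  7  8  9 10 11
G :  0  1  0  1  0  1  2  3  2  3  2  0
Stack A: G(11) = 0.
Stack B: G(9) = 3.
Stack C: G(8) = 2.
Combined Grundy value = 0 ⊕ 3 ⊕ 2 = 1.
A winning move leaves total XOR = 0, i.e. changes one component's Grundy value g to g ⊕ X where X is the current total.
Stack A: need g' = 0⊕1 = 1. Options: 11−1→G=2, 11−5→G=2, 11−6→G=1. Hits: 1.
Stack B: need g' = 3⊕1 = 2. Options: 9−1→G=2, 9−5→G=0, 9−6→G=1. Hits: 1.
Stack C: need g' = 2⊕1 = 3. Options: 8−1→G=3, 8−5→G=1, 8−6→G=0. Hits: 1.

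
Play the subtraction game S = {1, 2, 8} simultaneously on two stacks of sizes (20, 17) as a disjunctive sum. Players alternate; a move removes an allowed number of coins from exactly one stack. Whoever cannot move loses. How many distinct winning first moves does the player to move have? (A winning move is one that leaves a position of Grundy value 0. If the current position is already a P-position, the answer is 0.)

All stacks use S = {1, 2, 8}:
G(0) = 0
G(1) = mex{0} = 1
G(2) = mex{1,0} = 2
G(3) = mex{2,1} = 0
G(4) = mex{0,2} = 1
G(5) = mex{1,0} = 2
G(6) = mex{2,1} = 0
G(7) = mex{0,2} = 1
G(8) = mex{1,0,0} = 2
G(9) = mex{2,1,1} = 0
G(10) = mex{0,2,2} = 1
G(11) = mex{1,0,0} = 2
G(12) = mex{2,1,1} = 0
G(13) = mex{0,2,2} = 1
G(14) = mex{1,0,0} = 2
G(15) = mex{2,1,1} = 0
G(16) = mex{0,2,2} = 1
G(17) = mex{1,0,0} = 2
G(18) = mex{2,1,1} = 0
G(19) = mex{0,2,2} = 1
G(20) = mex{1,0,0} = 2
Stack A: G(20) = 2.
Stack B: G(17) = 2.
Combined Grundy value = 2 ⊕ 2 = 0.
A winning move leaves total XOR = 0, i.e. changes one component's Grundy value g to g ⊕ X where X is the current total.
Stack A: target g' = 2⊕0 = 2, but every legal move changes the Grundy value (mex property), so 0 moves.
Stack B: target g' = 2⊕0 = 2, but every legal move changes the Grundy value (mex property), so 0 moves.

0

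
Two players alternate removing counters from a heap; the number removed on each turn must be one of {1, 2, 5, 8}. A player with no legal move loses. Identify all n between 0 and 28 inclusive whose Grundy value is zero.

G(0) = 0
G(1) = mex{0} = 1
G(2) = mex{1,0} = 2
G(3) = mex{2,1} = 0
G(4) = mex{0,2} = 1
G(5) = mex{1,0,0} = 2
G(6) = mex{2,1,1} = 0
G(7) = mex{0,2,2} = 1
G(8) = mex{1,0,0,0} = 2
G(9) = mex{2,1,1,1} = 0
G(10) = mex{0,2,2,2} = 1
G(11) = mex{1,0,0,0} = 2
G(12) = mex{2,1,1,1} = 0
G(13) = mex{0,2,2,2} = 1
G(14) = mex{1,0,0,0} = 2
G(15) = mex{2,1,1,1} = 0
G(16) = mex{0,2,2,2} = 1
G(17) = mex{1,0,0,0} = 2
G(18) = mex{2,1,1,1} = 0
G(19) = mex{0,2,2,2} = 1
G(20) = mex{1,0,0,0} = 2
G(21) = mex{2,1,1,1} = 0
G(22) = mex{0,2,2,2} = 1
G(23) = mex{1,0,0,0} = 2
G(24) = mex{2,1,1,1} = 0
G(25) = mex{0,2,2,2} = 1
G(26) = mex{1,0,0,0} = 2
G(27) = mex{2,1,1,1} = 0
G(28) = mex{0,2,2,2} = 1
P-positions are exactly the n with G(n) = 0.

0, 3, 6, 9, 12, 15, 18, 21, 24, 27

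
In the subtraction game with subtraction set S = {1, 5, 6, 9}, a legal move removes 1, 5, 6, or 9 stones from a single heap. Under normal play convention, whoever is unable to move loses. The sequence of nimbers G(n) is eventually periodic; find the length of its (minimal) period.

12

G(0) = 0
G(1) = mex{0} = 1
G(2) = mex{1} = 0
G(3) = mex{0} = 1
G(4) = mex{1} = 0
G(5) = mex{0,0} = 1
G(6) = mex{1,1,0} = 2
G(7) = mex{2,0,1} = 3
G(8) = mex{3,1,0} = 2
G(9) = mex{2,0,1,0} = 3
G(10) = mex{3,1,0,1} = 2
G(11) = mex{2,2,1,0} = 3
G(12) = mex{3,3,2,1} = 0
G(13) = mex{0,2,3,0} = 1
G(14) = mex{1,3,2,1} = 0
G(15) = mex{0,2,3,2} = 1
G(16) = mex{1,3,2,3} = 0
G(17) = mex{0,0,3,2} = 1
G(18) = mex{1,1,0,3} = 2
G(19) = mex{2,0,1,2} = 3
G(20) = mex{3,1,0,3} = 2
G(21) = mex{2,0,1,0} = 3
G(22) = mex{3,1,0,1} = 2
G(23) = mex{2,2,1,0} = 3
G(24) = mex{3,3,2,1} = 0
G(25) = mex{0,2,3,0} = 1
G(n+12) = G(n) holds for n = 0,…,8 (a full window of length max(S) = 9), so the sequence is purely periodic with period 12.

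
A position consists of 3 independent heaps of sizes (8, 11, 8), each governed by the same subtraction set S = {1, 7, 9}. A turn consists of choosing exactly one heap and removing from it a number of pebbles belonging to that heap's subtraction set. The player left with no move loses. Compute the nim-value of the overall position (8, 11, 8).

All heaps use S = {1, 7, 9}:
G(0) = 0
G(1) = mex{0} = 1
G(2) = mex{1} = 0
G(3) = mex{0} = 1
G(4) = mex{1} = 0
G(5) = mex{0} = 1
G(6) = mex{1} = 0
G(7) = mex{0,0} = 1
G(8) = mex{1,1} = 0
G(9) = mex{0,0,0} = 1
G(10) = mex{1,1,1} = 0
G(11) = mex{0,0,0} = 1
Heap A: G(8) = 0.
Heap B: G(11) = 1.
Heap C: G(8) = 0.
Combined Grundy value = 0 ⊕ 1 ⊕ 0 = 1.

1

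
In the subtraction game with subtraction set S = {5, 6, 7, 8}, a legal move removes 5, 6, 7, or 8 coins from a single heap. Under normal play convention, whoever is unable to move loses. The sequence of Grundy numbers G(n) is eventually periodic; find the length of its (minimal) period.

n :  0  1  2  3  4  5  6  7  8  9 10 11 12 13 14 15 16 17 18 19 20 21 22 23 24 25 26 27
G :  0  0  0  0  0  1  1  1  1  1  2  2  2  0  0  0  0  0  1  1  1  1  1  2  2  2  0  0
G(n+13) = G(n) holds for n = 0,…,7 (a full window of length max(S) = 8), so the sequence is purely periodic with period 13.

13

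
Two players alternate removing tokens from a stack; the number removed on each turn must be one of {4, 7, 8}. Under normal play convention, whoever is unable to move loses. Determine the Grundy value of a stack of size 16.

1

n :  0  1  2  3  4  5  6  7  8  9 10 11 12 13 14 15 16
G :  0  0  0  0  1  1  1  1  2  2  2  2  0  0  0  0  1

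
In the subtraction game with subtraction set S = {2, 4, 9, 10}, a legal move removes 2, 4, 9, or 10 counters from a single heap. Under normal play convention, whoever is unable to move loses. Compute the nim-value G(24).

0

G(0) = 0
G(1) = mex{} = 0
G(2) = mex{0} = 1
G(3) = mex{0} = 1
G(4) = mex{1,0} = 2
G(5) = mex{1,0} = 2
G(6) = mex{2,1} = 0
G(7) = mex{2,1} = 0
G(8) = mex{0,2} = 1
G(9) = mex{0,2,0} = 1
G(10) = mex{1,0,0,0} = 2
G(11) = mex{1,0,1,0} = 2
G(12) = mex{2,1,1,1} = 0
G(13) = mex{2,1,2,1} = 0
G(14) = mex{0,2,2,2} = 1
G(15) = mex{0,2,0,2} = 1
G(16) = mex{1,0,0,0} = 2
G(17) = mex{1,0,1,0} = 2
G(18) = mex{2,1,1,1} = 0
G(19) = mex{2,1,2,1} = 0
G(20) = mex{0,2,2,2} = 1
G(21) = mex{0,2,0,2} = 1
G(22) = mex{1,0,0,0} = 2
G(23) = mex{1,0,1,0} = 2
G(24) = mex{2,1,1,1} = 0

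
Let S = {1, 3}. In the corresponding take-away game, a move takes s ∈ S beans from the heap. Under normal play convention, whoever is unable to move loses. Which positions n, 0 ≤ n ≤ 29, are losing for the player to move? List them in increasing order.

0, 2, 4, 6, 8, 10, 12, 14, 16, 18, 20, 22, 24, 26, 28

n :  0  1  2  3  4  5  6  7  8  9 10 11 12 13 14 15 16 17 18 19 20 21 22 23 24 25 26 27 28 29
G :  0  1  0  1  0  1  0  1  0  1  0  1  0  1  0  1  0  1  0  1  0  1  0  1  0  1  0  1  0  1
P-positions are exactly the n with G(n) = 0.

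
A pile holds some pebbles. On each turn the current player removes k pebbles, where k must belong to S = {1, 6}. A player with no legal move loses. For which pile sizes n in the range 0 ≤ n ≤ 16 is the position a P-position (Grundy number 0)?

G(0) = 0
G(1) = mex{0} = 1
G(2) = mex{1} = 0
G(3) = mex{0} = 1
G(4) = mex{1} = 0
G(5) = mex{0} = 1
G(6) = mex{1,0} = 2
G(7) = mex{2,1} = 0
G(8) = mex{0,0} = 1
G(9) = mex{1,1} = 0
G(10) = mex{0,0} = 1
G(11) = mex{1,1} = 0
G(12) = mex{0,2} = 1
G(13) = mex{1,0} = 2
G(14) = mex{2,1} = 0
G(15) = mex{0,0} = 1
G(16) = mex{1,1} = 0
P-positions are exactly the n with G(n) = 0.

0, 2, 4, 7, 9, 11, 14, 16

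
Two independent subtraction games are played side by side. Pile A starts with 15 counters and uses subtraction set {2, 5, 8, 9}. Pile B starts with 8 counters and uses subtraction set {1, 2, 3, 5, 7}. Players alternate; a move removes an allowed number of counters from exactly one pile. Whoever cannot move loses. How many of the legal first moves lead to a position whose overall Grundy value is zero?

2

Pile A, S = {2, 5, 8, 9}:
G(0) = 0
G(1) = mex{} = 0
G(2) = mex{0} = 1
G(3) = mex{0} = 1
G(4) = mex{1} = 0
G(5) = mex{1,0} = 2
G(6) = mex{0,0} = 1
G(7) = mex{2,1} = 0
G(8) = mex{1,1,0} = 2
G(9) = mex{0,0,0,0} = 1
G(10) = mex{2,2,1,0} = 3
G(11) = mex{1,1,1,1} = 0
G(12) = mex{3,0,0,1} = 2
G(13) = mex{0,2,2,0} = 1
G(14) = mex{2,1,1,2} = 0
G(15) = mex{1,3,0,1} = 2
G_A(15) = 2.
Pile B, S = {1, 2, 3, 5, 7}:
G(0) = 0
G(1) = mex{0} = 1
G(2) = mex{1,0} = 2
G(3) = mex{2,1,0} = 3
G(4) = mex{3,2,1} = 0
G(5) = mex{0,3,2,0} = 1
G(6) = mex{1,0,3,1} = 2
G(7) = mex{2,1,0,2,0} = 3
G(8) = mex{3,2,1,3,1} = 0
G_B(8) = 0.
Combined Grundy value = 2 ⊕ 0 = 2.
A winning move leaves total XOR = 0, i.e. changes one component's Grundy value g to g ⊕ X where X is the current total.
Pile A: need g' = 2⊕2 = 0. Options: 15−2→G=1, 15−5→G=3, 15−8→G=0, 15−9→G=1. Hits: 1.
Pile B: need g' = 0⊕2 = 2. Options: 8−1→G=3, 8−2→G=2, 8−3→G=1, 8−5→G=3, 8−7→G=1. Hits: 1.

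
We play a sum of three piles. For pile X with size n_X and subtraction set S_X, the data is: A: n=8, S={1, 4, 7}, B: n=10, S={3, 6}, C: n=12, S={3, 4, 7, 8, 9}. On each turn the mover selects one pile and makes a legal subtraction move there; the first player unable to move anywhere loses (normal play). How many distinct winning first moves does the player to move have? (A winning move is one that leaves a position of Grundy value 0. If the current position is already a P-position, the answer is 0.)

Pile A, S = {1, 4, 7}:
n : 0 1 2 3 4 5 6 7 8
G : 0 1 0 1 2 0 1 2 0
G_A(8) = 0.
Pile B, S = {3, 6}:
n :  0  1  2  3  4  5  6  7  8  9 10
G :  0  0  0  1  1  1  2  2  2  0  0
G_B(10) = 0.
Pile C, S = {3, 4, 7, 8, 9}:
n :  0  1  2  3  4  5  6  7  8  9 10 11 12
G :  0  0  0  1  1  1  2  2  2  3  3  3  0
G_C(12) = 0.
Combined Grundy value = 0 ⊕ 0 ⊕ 0 = 0.
A winning move leaves total XOR = 0, i.e. changes one component's Grundy value g to g ⊕ X where X is the current total.
Pile A: target g' = 0⊕0 = 0, but every legal move changes the Grundy value (mex property), so 0 moves.
Pile B: target g' = 0⊕0 = 0, but every legal move changes the Grundy value (mex property), so 0 moves.
Pile C: target g' = 0⊕0 = 0, but every legal move changes the Grundy value (mex property), so 0 moves.

0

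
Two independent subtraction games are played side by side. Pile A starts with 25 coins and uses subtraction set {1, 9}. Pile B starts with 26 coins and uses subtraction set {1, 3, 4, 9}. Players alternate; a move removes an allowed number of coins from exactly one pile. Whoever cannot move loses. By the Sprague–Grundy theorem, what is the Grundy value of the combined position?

Pile A, S = {1, 9}:
G(0) = 0
G(1) = mex{0} = 1
G(2) = mex{1} = 0
G(3) = mex{0} = 1
G(4) = mex{1} = 0
G(5) = mex{0} = 1
G(6) = mex{1} = 0
G(7) = mex{0} = 1
G(8) = mex{1} = 0
G(9) = mex{0,0} = 1
G(10) = mex{1,1} = 0
G(11) = mex{0,0} = 1
G(12) = mex{1,1} = 0
G(13) = mex{0,0} = 1
G(14) = mex{1,1} = 0
G(15) = mex{0,0} = 1
G(16) = mex{1,1} = 0
G(17) = mex{0,0} = 1
G(18) = mex{1,1} = 0
G(19) = mex{0,0} = 1
G(20) = mex{1,1} = 0
G(21) = mex{0,0} = 1
G(22) = mex{1,1} = 0
G(23) = mex{0,0} = 1
G(24) = mex{1,1} = 0
G(25) = mex{0,0} = 1
G_A(25) = 1.
Pile B, S = {1, 3, 4, 9}:
n :  0  1  2  3  4  5  6  7  8  9 10 11 12 13 14 15 16 17 18 19 20 21 22 23 24 25 26
G :  0  1  0  1  2  3  2  0  1  4  3  2  0  1  0  1  2  3  2  0  1  4  3  2  0  1  0
G_B(26) = 0.
Combined Grundy value = 1 ⊕ 0 = 1.

1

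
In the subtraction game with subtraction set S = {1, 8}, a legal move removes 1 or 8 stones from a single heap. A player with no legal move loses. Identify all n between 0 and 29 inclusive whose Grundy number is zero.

0, 2, 4, 6, 9, 11, 13, 15, 18, 20, 22, 24, 27, 29

G(0) = 0
G(1) = mex{0} = 1
G(2) = mex{1} = 0
G(3) = mex{0} = 1
G(4) = mex{1} = 0
G(5) = mex{0} = 1
G(6) = mex{1} = 0
G(7) = mex{0} = 1
G(8) = mex{1,0} = 2
G(9) = mex{2,1} = 0
G(10) = mex{0,0} = 1
G(11) = mex{1,1} = 0
G(12) = mex{0,0} = 1
G(13) = mex{1,1} = 0
G(14) = mex{0,0} = 1
G(15) = mex{1,1} = 0
G(16) = mex{0,2} = 1
G(17) = mex{1,0} = 2
G(18) = mex{2,1} = 0
G(19) = mex{0,0} = 1
G(20) = mex{1,1} = 0
G(21) = mex{0,0} = 1
G(22) = mex{1,1} = 0
G(23) = mex{0,0} = 1
G(24) = mex{1,1} = 0
G(25) = mex{0,2} = 1
G(26) = mex{1,0} = 2
G(27) = mex{2,1} = 0
G(28) = mex{0,0} = 1
G(29) = mex{1,1} = 0
P-positions are exactly the n with G(n) = 0.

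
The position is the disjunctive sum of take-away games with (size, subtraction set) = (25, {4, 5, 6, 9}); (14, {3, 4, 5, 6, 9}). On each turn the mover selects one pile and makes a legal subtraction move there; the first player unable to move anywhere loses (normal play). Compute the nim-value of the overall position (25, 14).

3

Pile A, S = {4, 5, 6, 9}:
G(0) = 0
G(1) = mex{} = 0
G(2) = mex{} = 0
G(3) = mex{} = 0
G(4) = mex{0} = 1
G(5) = mex{0,0} = 1
G(6) = mex{0,0,0} = 1
G(7) = mex{0,0,0} = 1
G(8) = mex{1,0,0} = 2
G(9) = mex{1,1,0,0} = 2
G(10) = mex{1,1,1,0} = 2
G(11) = mex{1,1,1,0} = 2
G(12) = mex{2,1,1,0} = 3
G(13) = mex{2,2,1,1} = 0
G(14) = mex{2,2,2,1} = 0
G(15) = mex{2,2,2,1} = 0
G(16) = mex{3,2,2,1} = 0
G(17) = mex{0,3,2,2} = 1
G(18) = mex{0,0,3,2} = 1
G(19) = mex{0,0,0,2} = 1
G(20) = mex{0,0,0,2} = 1
G(21) = mex{1,0,0,3} = 2
G(22) = mex{1,1,0,0} = 2
G(23) = mex{1,1,1,0} = 2
G(24) = mex{1,1,1,0} = 2
G(25) = mex{2,1,1,0} = 3
G_A(25) = 3.
Pile B, S = {3, 4, 5, 6, 9}:
n :  0  1  2  3  4  5  6  7  8  9 10 11 12 13 14
G :  0  0  0  1  1  1  2  2  2  3  3  3  0  0  0
G_B(14) = 0.
Combined Grundy value = 3 ⊕ 0 = 3.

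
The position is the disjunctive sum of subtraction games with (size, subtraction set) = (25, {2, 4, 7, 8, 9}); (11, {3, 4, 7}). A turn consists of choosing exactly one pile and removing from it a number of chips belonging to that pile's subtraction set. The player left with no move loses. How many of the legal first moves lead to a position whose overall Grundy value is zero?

3

Pile A, S = {2, 4, 7, 8, 9}:
G(0) = 0
G(1) = mex{} = 0
G(2) = mex{0} = 1
G(3) = mex{0} = 1
G(4) = mex{1,0} = 2
G(5) = mex{1,0} = 2
G(6) = mex{2,1} = 0
G(7) = mex{2,1,0} = 3
G(8) = mex{0,2,0,0} = 1
G(9) = mex{3,2,1,0,0} = 4
G(10) = mex{1,0,1,1,0} = 2
G(11) = mex{4,3,2,1,1} = 0
G(12) = mex{2,1,2,2,1} = 0
G(13) = mex{0,4,0,2,2} = 1
G(14) = mex{0,2,3,0,2} = 1
G(15) = mex{1,0,1,3,0} = 2
G(16) = mex{1,0,4,1,3} = 2
G(17) = mex{2,1,2,4,1} = 0
G(18) = mex{2,1,0,2,4} = 3
G(19) = mex{0,2,0,0,2} = 1
G(20) = mex{3,2,1,0,0} = 4
G(21) = mex{1,0,1,1,0} = 2
G(22) = mex{4,3,2,1,1} = 0
G(23) = mex{2,1,2,2,1} = 0
G(24) = mex{0,4,0,2,2} = 1
G(25) = mex{0,2,3,0,2} = 1
G_A(25) = 1.
Pile B, S = {3, 4, 7}:
n :  0  1  2  3  4  5  6  7  8  9 10 11
G :  0  0  0  1  1  1  2  2  2  3  0  0
G_B(11) = 0.
Combined Grundy value = 1 ⊕ 0 = 1.
A winning move leaves total XOR = 0, i.e. changes one component's Grundy value g to g ⊕ X where X is the current total.
Pile A: need g' = 1⊕1 = 0. Options: 25−2→G=0, 25−4→G=2, 25−7→G=3, 25−8→G=0, 25−9→G=2. Hits: 2.
Pile B: need g' = 0⊕1 = 1. Options: 11−3→G=2, 11−4→G=2, 11−7→G=1. Hits: 1.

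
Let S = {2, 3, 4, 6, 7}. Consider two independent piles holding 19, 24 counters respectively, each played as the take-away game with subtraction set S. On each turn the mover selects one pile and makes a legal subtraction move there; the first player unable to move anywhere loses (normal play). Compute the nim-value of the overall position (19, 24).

3

All piles use S = {2, 3, 4, 6, 7}:
n :  0  1  2  3  4  5  6  7  8  9 10 11 12 13 14 15 16 17 18 19 20 21 22 23 24
G :  0  0  1  1  2  2  3  3  4  0  0  1  1  2  2  3  3  4  0  0  1  1  2  2  3
Pile A: G(19) = 0.
Pile B: G(24) = 3.
Combined Grundy value = 0 ⊕ 3 = 3.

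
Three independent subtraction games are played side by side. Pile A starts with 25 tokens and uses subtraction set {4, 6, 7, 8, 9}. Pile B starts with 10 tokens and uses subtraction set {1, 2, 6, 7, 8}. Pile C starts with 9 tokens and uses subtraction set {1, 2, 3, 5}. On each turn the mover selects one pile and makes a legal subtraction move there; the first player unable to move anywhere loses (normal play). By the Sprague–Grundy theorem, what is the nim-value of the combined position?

6

Pile A, S = {4, 6, 7, 8, 9}:
n :  0  1  2  3  4  5  6  7  8  9 10 11 12 13 14 15 16 17 18 19 20 21 22 23 24 25
G :  0  0  0  0  1  1  1  1  2  2  2  2  3  0  0  0  0  1  1  1  1  2  2  2  2  3
G_A(25) = 3.
Pile B, S = {1, 2, 6, 7, 8}:
G(0) = 0
G(1) = mex{0} = 1
G(2) = mex{1,0} = 2
G(3) = mex{2,1} = 0
G(4) = mex{0,2} = 1
G(5) = mex{1,0} = 2
G(6) = mex{2,1,0} = 3
G(7) = mex{3,2,1,0} = 4
G(8) = mex{4,3,2,1,0} = 5
G(9) = mex{5,4,0,2,1} = 3
G(10) = mex{3,5,1,0,2} = 4
G_B(10) = 4.
Pile C, S = {1, 2, 3, 5}:
n : 0 1 2 3 4 5 6 7 8 9
G : 0 1 2 3 0 1 2 3 0 1
G_C(9) = 1.
Combined Grundy value = 3 ⊕ 4 ⊕ 1 = 6.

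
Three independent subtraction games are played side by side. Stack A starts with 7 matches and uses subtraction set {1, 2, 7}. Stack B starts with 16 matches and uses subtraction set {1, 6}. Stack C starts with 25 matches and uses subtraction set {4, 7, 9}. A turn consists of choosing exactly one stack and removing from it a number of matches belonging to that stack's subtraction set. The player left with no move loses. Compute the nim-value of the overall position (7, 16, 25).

2

Stack A, S = {1, 2, 7}:
n : 0 1 2 3 4 5 6 7
G : 0 1 2 0 1 2 0 1
G_A(7) = 1.
Stack B, S = {1, 6}:
n :  0  1  2  3  4  5  6  7  8  9 10 11 12 13 14 15 16
G :  0  1  0  1  0  1  2  0  1  0  1  0  1  2  0  1  0
G_B(16) = 0.
Stack C, S = {4, 7, 9}:
n :  0  1  2  3  4  5  6  7  8  9 10 11 12 13 14 15 16 17 18 19 20 21 22 23 24 25
G :  0  0  0  0  1  1  1  1  2  2  2  2  3  0  0  0  0  1  1  1  1  2  2  2  2  3
G_C(25) = 3.
Combined Grundy value = 1 ⊕ 0 ⊕ 3 = 2.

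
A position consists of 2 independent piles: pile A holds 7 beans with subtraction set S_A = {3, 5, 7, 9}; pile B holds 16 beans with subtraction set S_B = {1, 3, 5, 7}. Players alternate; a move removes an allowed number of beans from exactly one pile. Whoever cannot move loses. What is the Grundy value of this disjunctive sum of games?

Pile A, S = {3, 5, 7, 9}:
n : 0 1 2 3 4 5 6 7
G : 0 0 0 1 1 1 2 2
G_A(7) = 2.
Pile B, S = {1, 3, 5, 7}:
n :  0  1  2  3  4  5  6  7  8  9 10 11 12 13 14 15 16
G :  0  1  0  1  0  1  0  1  0  1  0  1  0  1  0  1  0
G_B(16) = 0.
Combined Grundy value = 2 ⊕ 0 = 2.

2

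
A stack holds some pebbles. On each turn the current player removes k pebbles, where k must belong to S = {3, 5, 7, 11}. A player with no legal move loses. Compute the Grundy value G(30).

G(0) = 0
G(1) = mex{} = 0
G(2) = mex{} = 0
G(3) = mex{0} = 1
G(4) = mex{0} = 1
G(5) = mex{0,0} = 1
G(6) = mex{1,0} = 2
G(7) = mex{1,0,0} = 2
G(8) = mex{1,1,0} = 2
G(9) = mex{2,1,0} = 3
G(10) = mex{2,1,1} = 0
G(11) = mex{2,2,1,0} = 3
G(12) = mex{3,2,1,0} = 4
G(13) = mex{0,2,2,0} = 1
G(14) = mex{3,3,2,1} = 0
G(15) = mex{4,0,2,1} = 3
G(16) = mex{1,3,3,1} = 0
G(17) = mex{0,4,0,2} = 1
G(18) = mex{3,1,3,2} = 0
G(19) = mex{0,0,4,2} = 1
G(20) = mex{1,3,1,3} = 0
G(21) = mex{0,0,0,0} = 1
G(22) = mex{1,1,3,3} = 0
G(23) = mex{0,0,0,4} = 1
G(24) = mex{1,1,1,1} = 0
G(25) = mex{0,0,0,0} = 1
G(26) = mex{1,1,1,3} = 0
G(27) = mex{0,0,0,0} = 1
G(28) = mex{1,1,1,1} = 0
G(29) = mex{0,0,0,0} = 1
G(30) = mex{1,1,1,1} = 0

0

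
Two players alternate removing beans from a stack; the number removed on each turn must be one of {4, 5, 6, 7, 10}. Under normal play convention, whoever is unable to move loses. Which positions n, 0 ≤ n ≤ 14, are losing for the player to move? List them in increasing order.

G(0) = 0
G(1) = mex{} = 0
G(2) = mex{} = 0
G(3) = mex{} = 0
G(4) = mex{0} = 1
G(5) = mex{0,0} = 1
G(6) = mex{0,0,0} = 1
G(7) = mex{0,0,0,0} = 1
G(8) = mex{1,0,0,0} = 2
G(9) = mex{1,1,0,0} = 2
G(10) = mex{1,1,1,0,0} = 2
G(11) = mex{1,1,1,1,0} = 2
G(12) = mex{2,1,1,1,0} = 3
G(13) = mex{2,2,1,1,0} = 3
G(14) = mex{2,2,2,1,1} = 0
P-positions are exactly the n with G(n) = 0.

0, 1, 2, 3, 14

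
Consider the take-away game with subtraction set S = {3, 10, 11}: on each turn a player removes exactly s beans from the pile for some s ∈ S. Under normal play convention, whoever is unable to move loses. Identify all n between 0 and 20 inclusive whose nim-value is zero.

G(0) = 0
G(1) = mex{} = 0
G(2) = mex{} = 0
G(3) = mex{0} = 1
G(4) = mex{0} = 1
G(5) = mex{0} = 1
G(6) = mex{1} = 0
G(7) = mex{1} = 0
G(8) = mex{1} = 0
G(9) = mex{0} = 1
G(10) = mex{0,0} = 1
G(11) = mex{0,0,0} = 1
G(12) = mex{1,0,0} = 2
G(13) = mex{1,1,0} = 2
G(14) = mex{1,1,1} = 0
G(15) = mex{2,1,1} = 0
G(16) = mex{2,0,1} = 3
G(17) = mex{0,0,0} = 1
G(18) = mex{0,0,0} = 1
G(19) = mex{3,1,0} = 2
G(20) = mex{1,1,1} = 0
P-positions are exactly the n with G(n) = 0.

0, 1, 2, 6, 7, 8, 14, 15, 20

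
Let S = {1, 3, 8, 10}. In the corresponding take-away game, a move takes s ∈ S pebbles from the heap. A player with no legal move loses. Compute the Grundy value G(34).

1

n :  0  1  2  3  4  5  6  7  8  9 10 11 12 13 14 15 16 17 18 19 20 21 22 23 24 25 26 27 28 29 30 31 32 33 34
G :  0  1  0  1  0  1  0  1  2  3  2  0  1  0  1  0  1  0  1  2  3  2  0  1  0  1  0  1  0  1  2  3  2  0  1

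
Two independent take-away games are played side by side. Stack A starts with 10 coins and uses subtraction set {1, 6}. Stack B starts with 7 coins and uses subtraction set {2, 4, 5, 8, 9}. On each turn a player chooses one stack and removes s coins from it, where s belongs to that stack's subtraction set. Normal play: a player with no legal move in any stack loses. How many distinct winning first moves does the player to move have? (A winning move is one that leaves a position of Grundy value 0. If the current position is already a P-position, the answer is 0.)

Stack A, S = {1, 6}:
G(0) = 0
G(1) = mex{0} = 1
G(2) = mex{1} = 0
G(3) = mex{0} = 1
G(4) = mex{1} = 0
G(5) = mex{0} = 1
G(6) = mex{1,0} = 2
G(7) = mex{2,1} = 0
G(8) = mex{0,0} = 1
G(9) = mex{1,1} = 0
G(10) = mex{0,0} = 1
G_A(10) = 1.
Stack B, S = {2, 4, 5, 8, 9}:
n : 0 1 2 3 4 5 6 7
G : 0 0 1 1 2 2 3 0
G_B(7) = 0.
Combined Grundy value = 1 ⊕ 0 = 1.
A winning move leaves total XOR = 0, i.e. changes one component's Grundy value g to g ⊕ X where X is the current total.
Stack A: need g' = 1⊕1 = 0. Options: 10−1→G=0, 10−6→G=0. Hits: 2.
Stack B: need g' = 0⊕1 = 1. Options: 7−2→G=2, 7−4→G=1, 7−5→G=1. Hits: 2.

4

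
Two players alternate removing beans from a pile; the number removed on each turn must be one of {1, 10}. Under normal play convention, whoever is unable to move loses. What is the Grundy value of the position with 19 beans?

n :  0  1  2  3  4  5  6  7  8  9 10 11 12 13 14 15 16 17 18 19
G :  0  1  0  1  0  1  0  1  0  1  2  0  1  0  1  0  1  0  1  0

0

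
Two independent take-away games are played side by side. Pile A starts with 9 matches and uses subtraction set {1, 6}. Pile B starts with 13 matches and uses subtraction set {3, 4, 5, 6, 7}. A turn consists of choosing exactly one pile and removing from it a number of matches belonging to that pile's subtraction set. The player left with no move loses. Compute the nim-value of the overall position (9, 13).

Pile A, S = {1, 6}:
n : 0 1 2 3 4 5 6 7 8 9
G : 0 1 0 1 0 1 2 0 1 0
G_A(9) = 0.
Pile B, S = {3, 4, 5, 6, 7}:
G(0) = 0
G(1) = mex{} = 0
G(2) = mex{} = 0
G(3) = mex{0} = 1
G(4) = mex{0,0} = 1
G(5) = mex{0,0,0} = 1
G(6) = mex{1,0,0,0} = 2
G(7) = mex{1,1,0,0,0} = 2
G(8) = mex{1,1,1,0,0} = 2
G(9) = mex{2,1,1,1,0} = 3
G(10) = mex{2,2,1,1,1} = 0
G(11) = mex{2,2,2,1,1} = 0
G(12) = mex{3,2,2,2,1} = 0
G(13) = mex{0,3,2,2,2} = 1
G_B(13) = 1.
Combined Grundy value = 0 ⊕ 1 = 1.

1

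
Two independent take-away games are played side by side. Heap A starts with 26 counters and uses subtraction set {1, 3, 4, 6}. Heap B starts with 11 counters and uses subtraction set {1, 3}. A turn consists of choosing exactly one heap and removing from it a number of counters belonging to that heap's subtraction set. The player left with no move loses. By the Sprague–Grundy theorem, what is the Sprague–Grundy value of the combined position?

2

Heap A, S = {1, 3, 4, 6}:
G(0) = 0
G(1) = mex{0} = 1
G(2) = mex{1} = 0
G(3) = mex{0,0} = 1
G(4) = mex{1,1,0} = 2
G(5) = mex{2,0,1} = 3
G(6) = mex{3,1,0,0} = 2
G(7) = mex{2,2,1,1} = 0
G(8) = mex{0,3,2,0} = 1
G(9) = mex{1,2,3,1} = 0
G(10) = mex{0,0,2,2} = 1
G(11) = mex{1,1,0,3} = 2
G(12) = mex{2,0,1,2} = 3
G(13) = mex{3,1,0,0} = 2
G(14) = mex{2,2,1,1} = 0
G(15) = mex{0,3,2,0} = 1
G(16) = mex{1,2,3,1} = 0
G(17) = mex{0,0,2,2} = 1
G(18) = mex{1,1,0,3} = 2
G(19) = mex{2,0,1,2} = 3
G(20) = mex{3,1,0,0} = 2
G(21) = mex{2,2,1,1} = 0
G(22) = mex{0,3,2,0} = 1
G(23) = mex{1,2,3,1} = 0
G(24) = mex{0,0,2,2} = 1
G(25) = mex{1,1,0,3} = 2
G(26) = mex{2,0,1,2} = 3
G_A(26) = 3.
Heap B, S = {1, 3}:
n :  0  1  2  3  4  5  6  7  8  9 10 11
G :  0  1  0  1  0  1  0  1  0  1  0  1
G_B(11) = 1.
Combined Grundy value = 3 ⊕ 1 = 2.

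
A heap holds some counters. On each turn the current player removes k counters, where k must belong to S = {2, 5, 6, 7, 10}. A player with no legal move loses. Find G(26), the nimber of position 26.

1

n :  0  1  2  3  4  5  6  7  8  9 10 11 12 13 14 15 16 17 18 19 20 21 22 23 24 25 26
G :  0  0  1  1  0  2  1  3  2  2  3  3  0  0  1  1  0  2  1  3  2  2  3  3  0  0  1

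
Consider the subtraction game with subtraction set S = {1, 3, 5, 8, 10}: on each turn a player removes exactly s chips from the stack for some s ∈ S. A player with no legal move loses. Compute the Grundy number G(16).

G(0) = 0
G(1) = mex{0} = 1
G(2) = mex{1} = 0
G(3) = mex{0,0} = 1
G(4) = mex{1,1} = 0
G(5) = mex{0,0,0} = 1
G(6) = mex{1,1,1} = 0
G(7) = mex{0,0,0} = 1
G(8) = mex{1,1,1,0} = 2
G(9) = mex{2,0,0,1} = 3
G(10) = mex{3,1,1,0,0} = 2
G(11) = mex{2,2,0,1,1} = 3
G(12) = mex{3,3,1,0,0} = 2
G(13) = mex{2,2,2,1,1} = 0
G(14) = mex{0,3,3,0,0} = 1
G(15) = mex{1,2,2,1,1} = 0
G(16) = mex{0,0,3,2,0} = 1

1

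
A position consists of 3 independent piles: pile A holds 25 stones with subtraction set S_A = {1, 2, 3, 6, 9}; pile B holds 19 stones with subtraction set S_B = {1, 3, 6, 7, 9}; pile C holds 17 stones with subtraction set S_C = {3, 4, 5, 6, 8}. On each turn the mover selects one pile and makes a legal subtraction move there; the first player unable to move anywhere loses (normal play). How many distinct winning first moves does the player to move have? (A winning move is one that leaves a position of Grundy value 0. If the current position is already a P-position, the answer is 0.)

Pile A, S = {1, 2, 3, 6, 9}:
n :  0  1  2  3  4  5  6  7  8  9 10 11 12 13 14 15 16 17 18 19 20 21 22 23 24 25
G :  0  1  2  3  0  1  2  3  0  1  2  3  0  1  2  3  0  1  2  3  0  1  2  3  0  1
G_A(25) = 1.
Pile B, S = {1, 3, 6, 7, 9}:
G(0) = 0
G(1) = mex{0} = 1
G(2) = mex{1} = 0
G(3) = mex{0,0} = 1
G(4) = mex{1,1} = 0
G(5) = mex{0,0} = 1
G(6) = mex{1,1,0} = 2
G(7) = mex{2,0,1,0} = 3
G(8) = mex{3,1,0,1} = 2
G(9) = mex{2,2,1,0,0} = 3
G(10) = mex{3,3,0,1,1} = 2
G(11) = mex{2,2,1,0,0} = 3
G(12) = mex{3,3,2,1,1} = 0
G(13) = mex{0,2,3,2,0} = 1
G(14) = mex{1,3,2,3,1} = 0
G(15) = mex{0,0,3,2,2} = 1
G(16) = mex{1,1,2,3,3} = 0
G(17) = mex{0,0,3,2,2} = 1
G(18) = mex{1,1,0,3,3} = 2
G(19) = mex{2,0,1,0,2} = 3
G_B(19) = 3.
Pile C, S = {3, 4, 5, 6, 8}:
G(0) = 0
G(1) = mex{} = 0
G(2) = mex{} = 0
G(3) = mex{0} = 1
G(4) = mex{0,0} = 1
G(5) = mex{0,0,0} = 1
G(6) = mex{1,0,0,0} = 2
G(7) = mex{1,1,0,0} = 2
G(8) = mex{1,1,1,0,0} = 2
G(9) = mex{2,1,1,1,0} = 3
G(10) = mex{2,2,1,1,0} = 3
G(11) = mex{2,2,2,1,1} = 0
G(12) = mex{3,2,2,2,1} = 0
G(13) = mex{3,3,2,2,1} = 0
G(14) = mex{0,3,3,2,2} = 1
G(15) = mex{0,0,3,3,2} = 1
G(16) = mex{0,0,0,3,2} = 1
G(17) = mex{1,0,0,0,3} = 2
G_C(17) = 2.
Combined Grundy value = 1 ⊕ 3 ⊕ 2 = 0.
A winning move leaves total XOR = 0, i.e. changes one component's Grundy value g to g ⊕ X where X is the current total.
Pile A: target g' = 1⊕0 = 1, but every legal move changes the Grundy value (mex property), so 0 moves.
Pile B: target g' = 3⊕0 = 3, but every legal move changes the Grundy value (mex property), so 0 moves.
Pile C: target g' = 2⊕0 = 2, but every legal move changes the Grundy value (mex property), so 0 moves.

0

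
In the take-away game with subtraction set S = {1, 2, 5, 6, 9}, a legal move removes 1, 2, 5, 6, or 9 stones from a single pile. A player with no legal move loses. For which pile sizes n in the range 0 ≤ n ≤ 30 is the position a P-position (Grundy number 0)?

n :  0  1  2  3  4  5  6  7  8  9 10 11 12 13 14 15 16 17 18 19 20 21 22 23 24 25 26 27 28 29 30
G :  0  1  2  0  1  2  3  0  1  2  0  1  2  3  0  1  2  0  1  2  3  0  1  2  0  1  2  3  0  1  2
P-positions are exactly the n with G(n) = 0.

0, 3, 7, 10, 14, 17, 21, 24, 28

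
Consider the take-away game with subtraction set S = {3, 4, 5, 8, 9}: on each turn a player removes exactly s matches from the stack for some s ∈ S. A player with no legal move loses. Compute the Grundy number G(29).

1

G(0) = 0
G(1) = mex{} = 0
G(2) = mex{} = 0
G(3) = mex{0} = 1
G(4) = mex{0,0} = 1
G(5) = mex{0,0,0} = 1
G(6) = mex{1,0,0} = 2
G(7) = mex{1,1,0} = 2
G(8) = mex{1,1,1,0} = 2
G(9) = mex{2,1,1,0,0} = 3
G(10) = mex{2,2,1,0,0} = 3
G(11) = mex{2,2,2,1,0} = 3
G(12) = mex{3,2,2,1,1} = 0
G(13) = mex{3,3,2,1,1} = 0
G(14) = mex{3,3,3,2,1} = 0
G(15) = mex{0,3,3,2,2} = 1
G(16) = mex{0,0,3,2,2} = 1
G(17) = mex{0,0,0,3,2} = 1
G(18) = mex{1,0,0,3,3} = 2
G(19) = mex{1,1,0,3,3} = 2
G(20) = mex{1,1,1,0,3} = 2
G(21) = mex{2,1,1,0,0} = 3
G(22) = mex{2,2,1,0,0} = 3
G(23) = mex{2,2,2,1,0} = 3
G(24) = mex{3,2,2,1,1} = 0
G(25) = mex{3,3,2,1,1} = 0
G(26) = mex{3,3,3,2,1} = 0
G(27) = mex{0,3,3,2,2} = 1
G(28) = mex{0,0,3,2,2} = 1
G(29) = mex{0,0,0,3,2} = 1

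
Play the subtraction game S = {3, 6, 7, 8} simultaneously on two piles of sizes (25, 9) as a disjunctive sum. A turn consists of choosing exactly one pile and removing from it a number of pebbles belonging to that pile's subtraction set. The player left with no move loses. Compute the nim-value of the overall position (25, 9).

2

All piles use S = {3, 6, 7, 8}:
G(0) = 0
G(1) = mex{} = 0
G(2) = mex{} = 0
G(3) = mex{0} = 1
G(4) = mex{0} = 1
G(5) = mex{0} = 1
G(6) = mex{1,0} = 2
G(7) = mex{1,0,0} = 2
G(8) = mex{1,0,0,0} = 2
G(9) = mex{2,1,0,0} = 3
G(10) = mex{2,1,1,0} = 3
G(11) = mex{2,1,1,1} = 0
G(12) = mex{3,2,1,1} = 0
G(13) = mex{3,2,2,1} = 0
G(14) = mex{0,2,2,2} = 1
G(15) = mex{0,3,2,2} = 1
G(16) = mex{0,3,3,2} = 1
G(17) = mex{1,0,3,3} = 2
G(18) = mex{1,0,0,3} = 2
G(19) = mex{1,0,0,0} = 2
G(20) = mex{2,1,0,0} = 3
G(21) = mex{2,1,1,0} = 3
G(22) = mex{2,1,1,1} = 0
G(23) = mex{3,2,1,1} = 0
G(24) = mex{3,2,2,1} = 0
G(25) = mex{0,2,2,2} = 1
Pile A: G(25) = 1.
Pile B: G(9) = 3.
Combined Grundy value = 1 ⊕ 3 = 2.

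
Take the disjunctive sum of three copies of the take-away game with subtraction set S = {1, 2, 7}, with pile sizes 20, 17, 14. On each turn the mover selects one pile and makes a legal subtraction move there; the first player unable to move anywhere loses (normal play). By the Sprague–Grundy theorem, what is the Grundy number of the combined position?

2

All piles use S = {1, 2, 7}:
n :  0  1  2  3  4  5  6  7  8  9 10 11 12 13 14 15 16 17 18 19 20
G :  0  1  2  0  1  2  0  1  2  0  1  2  0  1  2  0  1  2  0  1  2
Pile A: G(20) = 2.
Pile B: G(17) = 2.
Pile C: G(14) = 2.
Combined Grundy value = 2 ⊕ 2 ⊕ 2 = 2.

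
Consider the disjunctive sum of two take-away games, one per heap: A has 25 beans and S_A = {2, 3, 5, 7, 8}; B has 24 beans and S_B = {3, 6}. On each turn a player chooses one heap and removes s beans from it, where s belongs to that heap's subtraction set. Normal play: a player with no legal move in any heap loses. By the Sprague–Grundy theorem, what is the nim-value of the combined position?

Heap A, S = {2, 3, 5, 7, 8}:
G(0) = 0
G(1) = mex{} = 0
G(2) = mex{0} = 1
G(3) = mex{0,0} = 1
G(4) = mex{1,0} = 2
G(5) = mex{1,1,0} = 2
G(6) = mex{2,1,0} = 3
G(7) = mex{2,2,1,0} = 3
G(8) = mex{3,2,1,0,0} = 4
G(9) = mex{3,3,2,1,0} = 4
G(10) = mex{4,3,2,1,1} = 0
G(11) = mex{4,4,3,2,1} = 0
G(12) = mex{0,4,3,2,2} = 1
G(13) = mex{0,0,4,3,2} = 1
G(14) = mex{1,0,4,3,3} = 2
G(15) = mex{1,1,0,4,3} = 2
G(16) = mex{2,1,0,4,4} = 3
G(17) = mex{2,2,1,0,4} = 3
G(18) = mex{3,2,1,0,0} = 4
G(19) = mex{3,3,2,1,0} = 4
G(20) = mex{4,3,2,1,1} = 0
G(21) = mex{4,4,3,2,1} = 0
G(22) = mex{0,4,3,2,2} = 1
G(23) = mex{0,0,4,3,2} = 1
G(24) = mex{1,0,4,3,3} = 2
G(25) = mex{1,1,0,4,3} = 2
G_A(25) = 2.
Heap B, S = {3, 6}:
n :  0  1  2  3  4  5  6  7  8  9 10 11 12 13 14 15 16 17 18 19 20 21 22 23 24
G :  0  0  0  1  1  1  2  2  2  0  0  0  1  1  1  2  2  2  0  0  0  1  1  1  2
G_B(24) = 2.
Combined Grundy value = 2 ⊕ 2 = 0.

0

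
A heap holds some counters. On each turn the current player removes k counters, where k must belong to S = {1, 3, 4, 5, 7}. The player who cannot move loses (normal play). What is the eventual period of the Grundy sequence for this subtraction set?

n :  0  1  2  3  4  5  6  7  8  9 10 11 12 13 14 15 16 17
G :  0  1  0  1  2  3  2  3  0  1  0  1  2  3  2  3  0  1
G(n+8) = G(n) holds for n = 0,…,6 (a full window of length max(S) = 7), so the sequence is purely periodic with period 8.

8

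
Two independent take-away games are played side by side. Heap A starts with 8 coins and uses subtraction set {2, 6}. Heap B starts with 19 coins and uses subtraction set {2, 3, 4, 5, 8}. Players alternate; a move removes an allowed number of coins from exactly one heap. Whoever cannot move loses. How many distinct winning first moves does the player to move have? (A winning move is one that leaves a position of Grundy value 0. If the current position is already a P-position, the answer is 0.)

1

Heap A, S = {2, 6}:
G(0) = 0
G(1) = mex{} = 0
G(2) = mex{0} = 1
G(3) = mex{0} = 1
G(4) = mex{1} = 0
G(5) = mex{1} = 0
G(6) = mex{0,0} = 1
G(7) = mex{0,0} = 1
G(8) = mex{1,1} = 0
G_A(8) = 0.
Heap B, S = {2, 3, 4, 5, 8}:
G(0) = 0
G(1) = mex{} = 0
G(2) = mex{0} = 1
G(3) = mex{0,0} = 1
G(4) = mex{1,0,0} = 2
G(5) = mex{1,1,0,0} = 2
G(6) = mex{2,1,1,0} = 3
G(7) = mex{2,2,1,1} = 0
G(8) = mex{3,2,2,1,0} = 4
G(9) = mex{0,3,2,2,0} = 1
G(10) = mex{4,0,3,2,1} = 5
G(11) = mex{1,4,0,3,1} = 2
G(12) = mex{5,1,4,0,2} = 3
G(13) = mex{2,5,1,4,2} = 0
G(14) = mex{3,2,5,1,3} = 0
G(15) = mex{0,3,2,5,0} = 1
G(16) = mex{0,0,3,2,4} = 1
G(17) = mex{1,0,0,3,1} = 2
G(18) = mex{1,1,0,0,5} = 2
G(19) = mex{2,1,1,0,2} = 3
G_B(19) = 3.
Combined Grundy value = 0 ⊕ 3 = 3.
A winning move leaves total XOR = 0, i.e. changes one component's Grundy value g to g ⊕ X where X is the current total.
Heap A: need g' = 0⊕3 = 3. Options: 8−2→G=1, 8−6→G=1. Hits: 0.
Heap B: need g' = 3⊕3 = 0. Options: 19−2→G=2, 19−3→G=1, 19−4→G=1, 19−5→G=0, 19−8→G=2. Hits: 1.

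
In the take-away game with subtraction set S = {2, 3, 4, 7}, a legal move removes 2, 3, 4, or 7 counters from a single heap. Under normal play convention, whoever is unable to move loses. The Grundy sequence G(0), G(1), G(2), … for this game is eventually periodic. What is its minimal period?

11

n :  0  1  2  3  4  5  6  7  8  9 10 11 12 13 14 15 16 17 18 19 20 21 22 23
G :  0  0  1  1  2  2  0  3  1  4  2  0  0  1  1  2  2  0  3  1  4  2  0  0
G(n+11) = G(n) holds for n = 0,…,6 (a full window of length max(S) = 7), so the sequence is purely periodic with period 11.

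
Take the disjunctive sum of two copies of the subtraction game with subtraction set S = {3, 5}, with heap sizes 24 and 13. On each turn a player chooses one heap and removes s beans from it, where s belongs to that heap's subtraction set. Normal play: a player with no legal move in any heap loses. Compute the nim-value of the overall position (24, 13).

All heaps use S = {3, 5}:
G(0) = 0
G(1) = mex{} = 0
G(2) = mex{} = 0
G(3) = mex{0} = 1
G(4) = mex{0} = 1
G(5) = mex{0,0} = 1
G(6) = mex{1,0} = 2
G(7) = mex{1,0} = 2
G(8) = mex{1,1} = 0
G(9) = mex{2,1} = 0
G(10) = mex{2,1} = 0
G(11) = mex{0,2} = 1
G(12) = mex{0,2} = 1
G(13) = mex{0,0} = 1
G(14) = mex{1,0} = 2
G(15) = mex{1,0} = 2
G(16) = mex{1,1} = 0
G(17) = mex{2,1} = 0
G(18) = mex{2,1} = 0
G(19) = mex{0,2} = 1
G(20) = mex{0,2} = 1
G(21) = mex{0,0} = 1
G(22) = mex{1,0} = 2
G(23) = mex{1,0} = 2
G(24) = mex{1,1} = 0
Heap A: G(24) = 0.
Heap B: G(13) = 1.
Combined Grundy value = 0 ⊕ 1 = 1.

1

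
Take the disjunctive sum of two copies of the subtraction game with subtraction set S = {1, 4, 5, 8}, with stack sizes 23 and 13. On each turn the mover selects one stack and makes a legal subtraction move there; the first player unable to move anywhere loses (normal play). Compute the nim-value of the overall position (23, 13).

All stacks use S = {1, 4, 5, 8}:
G(0) = 0
G(1) = mex{0} = 1
G(2) = mex{1} = 0
G(3) = mex{0} = 1
G(4) = mex{1,0} = 2
G(5) = mex{2,1,0} = 3
G(6) = mex{3,0,1} = 2
G(7) = mex{2,1,0} = 3
G(8) = mex{3,2,1,0} = 4
G(9) = mex{4,3,2,1} = 0
G(10) = mex{0,2,3,0} = 1
G(11) = mex{1,3,2,1} = 0
G(12) = mex{0,4,3,2} = 1
G(13) = mex{1,0,4,3} = 2
G(14) = mex{2,1,0,2} = 3
G(15) = mex{3,0,1,3} = 2
G(16) = mex{2,1,0,4} = 3
G(17) = mex{3,2,1,0} = 4
G(18) = mex{4,3,2,1} = 0
G(19) = mex{0,2,3,0} = 1
G(20) = mex{1,3,2,1} = 0
G(21) = mex{0,4,3,2} = 1
G(22) = mex{1,0,4,3} = 2
G(23) = mex{2,1,0,2} = 3
Stack A: G(23) = 3.
Stack B: G(13) = 2.
Combined Grundy value = 3 ⊕ 2 = 1.

1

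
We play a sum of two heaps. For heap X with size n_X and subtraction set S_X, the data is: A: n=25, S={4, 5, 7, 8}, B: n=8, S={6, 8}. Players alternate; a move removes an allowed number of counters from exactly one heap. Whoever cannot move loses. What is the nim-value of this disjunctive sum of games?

Heap A, S = {4, 5, 7, 8}:
G(0) = 0
G(1) = mex{} = 0
G(2) = mex{} = 0
G(3) = mex{} = 0
G(4) = mex{0} = 1
G(5) = mex{0,0} = 1
G(6) = mex{0,0} = 1
G(7) = mex{0,0,0} = 1
G(8) = mex{1,0,0,0} = 2
G(9) = mex{1,1,0,0} = 2
G(10) = mex{1,1,0,0} = 2
G(11) = mex{1,1,1,0} = 2
G(12) = mex{2,1,1,1} = 0
G(13) = mex{2,2,1,1} = 0
G(14) = mex{2,2,1,1} = 0
G(15) = mex{2,2,2,1} = 0
G(16) = mex{0,2,2,2} = 1
G(17) = mex{0,0,2,2} = 1
G(18) = mex{0,0,2,2} = 1
G(19) = mex{0,0,0,2} = 1
G(20) = mex{1,0,0,0} = 2
G(21) = mex{1,1,0,0} = 2
G(22) = mex{1,1,0,0} = 2
G(23) = mex{1,1,1,0} = 2
G(24) = mex{2,1,1,1} = 0
G(25) = mex{2,2,1,1} = 0
G_A(25) = 0.
Heap B, S = {6, 8}:
G(0) = 0
G(1) = mex{} = 0
G(2) = mex{} = 0
G(3) = mex{} = 0
G(4) = mex{} = 0
G(5) = mex{} = 0
G(6) = mex{0} = 1
G(7) = mex{0} = 1
G(8) = mex{0,0} = 1
G_B(8) = 1.
Combined Grundy value = 0 ⊕ 1 = 1.

1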